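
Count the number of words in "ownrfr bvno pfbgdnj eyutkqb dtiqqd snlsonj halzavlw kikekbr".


Input string: 'ownrfr bvno pfbgdnj eyutkqb dtiqqd snlsonj halzavlw kikekbr'
Operation: split by spaces
Words found: 'ownrfr', 'bvno', 'pfbgdnj', 'eyutkqb', 'dtiqqd', 'snlsonj', 'halzavlw', 'kikekbr'
Word count: 8


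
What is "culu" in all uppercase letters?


Input string: 'culu'
Operation: convert each letter to uppercase
Mapping: 'c'->'C', 'u'->'U', 'l'->'L', 'u'->'U'
Result: CULU


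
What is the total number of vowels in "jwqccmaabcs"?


Input string: 'jwqccmaabcs'
Operation: count vowels (a, e, i, o, u)
Scan: s[0]='j', s[1]='w', s[2]='q', s[3]='c', s[4]='c', s[5]='m', s[6]='a' (vowel), s[7]='a' (vowel), s[8]='b', s[9]='c', s[10]='s'
Vowels found: 2
Result: 2


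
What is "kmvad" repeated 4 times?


Input string: 'kmvad'
Operation: repeat 4 times
Concatenation: 'kmvad' + 'kmvad' + 'kmvad' + 'kmvad'
Result: kmvadkmvadkmvadkmvad


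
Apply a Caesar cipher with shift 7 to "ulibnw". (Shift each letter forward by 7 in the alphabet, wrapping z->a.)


Input: 'ulibnw', shift = 7
Operation: for each letter, (position + 7) mod 26
Mapping: 'u'(20+7=27, 27 mod 26=1)->'b', 'l'(11+7=18)->'s', 'i'(8+7=15)->'p', 'b'(1+7=8)->'i', 'n'(13+7=20)->'u', 'w'(22+7=29, 29 mod 26=3)->'d'
Result: bspiud


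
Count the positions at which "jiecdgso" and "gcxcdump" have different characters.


String 1: 'jiecdgso'
String 2: 'gcxcdump'
Compare each position: pos 0: 'j'!='g', pos 1: 'i'!='c', pos 2: 'e'!='x', pos 3: 'c'=='c', pos 4: 'd'=='d', pos 5: 'g'!='u', pos 6: 's'!='m', pos 7: 'o'!='p'
Differing positions: 6
Hamming distance: 6


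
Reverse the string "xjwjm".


Input string: 'xjwjm'
Operation: reverse character order
Original order: 'x' -> 'j' -> 'w' -> 'j' -> 'm'
Reversed order: 'm' -> 'j' -> 'w' -> 'j' -> 'x'
Result: mjwjx


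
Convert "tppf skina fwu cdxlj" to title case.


Input string: 'tppf skina fwu cdxlj'
Operation: capitalize first letter of each word
Word transformations: 'tppf'->'Tppf', 'skina'->'Skina', 'fwu'->'Fwu', 'cdxlj'->'Cdxlj'
Result: Tppf Skina Fwu Cdxlj


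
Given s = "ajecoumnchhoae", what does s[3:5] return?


Input string: 'ajecoumnchhoae'
Operation: slice [3:5]
Extract characters: s[3]='c', s[4]='o'
Result: co


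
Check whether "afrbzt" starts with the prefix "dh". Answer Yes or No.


Input string: 'afrbzt'
Prefix to check: 'dh'
First 2 characters of input: 'af'
Match: False
Result: No


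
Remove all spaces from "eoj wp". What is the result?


Input string: 'eoj wp'
Operation: remove all spaces
Words: 'eoj', 'wp'
Join without spaces: eojwp


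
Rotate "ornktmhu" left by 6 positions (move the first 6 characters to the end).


Input: 'ornktmhu', shift = 6
Operation: split at index 6 and swap parts
Front part s[0:6] = 'ornktm'
Back part s[6:] = 'hu'
Rotated = back + front = 'hu' + 'ornktm'
Result: huornktm


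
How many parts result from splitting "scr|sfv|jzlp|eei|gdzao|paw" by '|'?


Input string: 'scr|sfv|jzlp|eei|gdzao|paw'
Delimiter: '|'
Split result: 'scr', 'sfv', 'jzlp', 'eei', 'gdzao', 'paw'
Number of parts: 6


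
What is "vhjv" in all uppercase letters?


Input string: 'vhjv'
Operation: convert each letter to uppercase
Mapping: 'v'->'V', 'h'->'H', 'j'->'J', 'v'->'V'
Result: VHJV


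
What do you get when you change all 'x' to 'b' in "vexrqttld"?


Input string: 'vexrqttld'
Operation: replace 'x' with 'b'
Positions of 'x': 2
After replacement: vebrqttld


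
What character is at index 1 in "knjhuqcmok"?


Input string: 'knjhuqcmok'
Operation: get character at index 1
Index mapping: s[0]='k', s[1]='n'
Result: 'n'


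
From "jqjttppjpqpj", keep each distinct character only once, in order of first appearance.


Input: 'jqjttppjpqpj'
Operation: keep first occurrence of each character
Scan: s[0]='j' new -> keep; s[1]='q' new -> keep; s[2]='j' seen -> skip; s[3]='t' new -> keep; s[4]='t' seen -> skip; s[5]='p' new -> keep; s[6]='p' seen -> skip; s[7]='j' seen -> skip; s[8]='p' seen -> skip; s[9]='q' seen -> skip; s[10]='p' seen -> skip; s[11]='j' seen -> skip
Result: jqtp


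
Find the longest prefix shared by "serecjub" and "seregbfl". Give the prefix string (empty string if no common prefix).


String 1: 'serecjub'
String 2: 'seregbfl'
Compare position by position:
pos 0: 's' vs 's' match
pos 1: 'e' vs 'e' match
pos 2: 'r' vs 'r' match
pos 3: 'e' vs 'e' match
pos 4: 'c' vs 'g' differ -> stop
Longest common prefix: "sere" (length 4)


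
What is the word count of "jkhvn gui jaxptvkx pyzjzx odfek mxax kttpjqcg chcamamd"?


Input string: 'jkhvn gui jaxptvkx pyzjzx odfek mxax kttpjqcg chcamamd'
Operation: split by spaces
Words found: 'jkhvn', 'gui', 'jaxptvkx', 'pyzjzx', 'odfek', 'mxax', 'kttpjqcg', 'chcamamd'
Word count: 8


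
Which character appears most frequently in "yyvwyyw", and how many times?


Input: 'yyvwyyw'
Operation: tally each character
Counts: 'v':1, 'w':2, 'y':4
Maximum: 'y' appears 4 times


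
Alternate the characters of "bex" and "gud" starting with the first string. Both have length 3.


String 1: 'bex'
String 2: 'gud'
Operation: alternate characters
Pairs: 'b'+'g', 'e'+'u', 'x'+'d'
Result: bgeuxd


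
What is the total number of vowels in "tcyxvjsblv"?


Input string: 'tcyxvjsblv'
Operation: count vowels (a, e, i, o, u)
Scan: s[0]='t', s[1]='c', s[2]='y', s[3]='x', s[4]='v', s[5]='j', s[6]='s', s[7]='b', s[8]='l', s[9]='v'
Vowels found: 0
Result: 0


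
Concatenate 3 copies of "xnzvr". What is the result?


Input string: 'xnzvr'
Operation: repeat 3 times
Concatenation: 'xnzvr' + 'xnzvr' + 'xnzvr'
Result: xnzvrxnzvrxnzvr


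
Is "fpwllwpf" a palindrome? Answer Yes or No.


Input string: 'fpwllwpf'
Reversed: 'fpwllwpf'
Compare pairs: s[0]='f' vs s[7]='f' (match), s[1]='p' vs s[6]='p' (match), s[2]='w' vs s[5]='w' (match), s[3]='l' vs s[4]='l' (match)
Palindrome: Yes


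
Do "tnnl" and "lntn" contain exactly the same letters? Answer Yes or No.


String 1: 'tnnl' -> sorted: 'lnnt'
String 2: 'lntn' -> sorted: 'lnnt'
Compare sorted forms: 'lnnt' == 'lnnt'
Anagram: Yes


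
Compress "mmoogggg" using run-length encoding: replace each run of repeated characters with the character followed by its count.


Input: 'mmoogggg'
Operation: identify consecutive runs
Runs: 'mm' -> m2, 'oo' -> o2, 'gggg' -> g4
Encoded: m2o2g4


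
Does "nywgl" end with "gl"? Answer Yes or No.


Input string: 'nywgl'
Suffix to check: 'gl'
Last 2 characters of input: 'gl'
Match: True
Result: Yes


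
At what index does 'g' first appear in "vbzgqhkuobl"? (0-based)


Input string: 'vbzgqhkuobl'
Target: 'g'
Scanning left to right: s[0]='v', s[1]='b', s[2]='z', s[3]='g'
First match at index: 3


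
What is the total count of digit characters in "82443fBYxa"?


Input string: '82443fBYxa'
Operation: count digit characters (0-9)
Scan: '8'(digit), '2'(digit), '4'(digit), '4'(digit), '3'(digit), 'f', 'B', 'Y', 'x', 'a'
Digits found: 5
Result: 5


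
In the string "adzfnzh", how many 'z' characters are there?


Input string: 'adzfnzh'
Target character: 'z'
Scan each position: s[2]='z', s[5]='z'
Matches found at indices: 2, 5
Total: 2


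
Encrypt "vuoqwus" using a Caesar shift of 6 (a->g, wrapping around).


Input: 'vuoqwus', shift = 6
Operation: for each letter, (position + 6) mod 26
Mapping: 'v'(21+6=27, 27 mod 26=1)->'b', 'u'(20+6=26, 26 mod 26=0)->'a', 'o'(14+6=20)->'u', 'q'(16+6=22)->'w', 'w'(22+6=28, 28 mod 26=2)->'c', 'u'(20+6=26, 26 mod 26=0)->'a', 's'(18+6=24)->'y'
Result: bauwcay


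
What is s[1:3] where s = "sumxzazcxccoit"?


Input string: 'sumxzazcxccoit'
Operation: slice [1:3]
Extract characters: s[1]='u', s[2]='m'
Result: um


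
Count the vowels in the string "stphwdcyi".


Input string: 'stphwdcyi'
Operation: count vowels (a, e, i, o, u)
Scan: s[0]='s', s[1]='t', s[2]='p', s[3]='h', s[4]='w', s[5]='d', s[6]='c', s[7]='y', s[8]='i' (vowel)
Vowels found: 1
Result: 1


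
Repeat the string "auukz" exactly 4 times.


Input string: 'auukz'
Operation: repeat 4 times
Concatenation: 'auukz' + 'auukz' + 'auukz' + 'auukz'
Result: auukzauukzauukzauukz


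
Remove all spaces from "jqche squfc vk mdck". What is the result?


Input string: 'jqche squfc vk mdck'
Operation: remove all spaces
Words: 'jqche', 'squfc', 'vk', 'mdck'
Join without spaces: jqchesqufcvkmdck


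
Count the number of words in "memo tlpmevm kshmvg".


Input string: 'memo tlpmevm kshmvg'
Operation: split by spaces
Words found: 'memo', 'tlpmevm', 'kshmvg'
Word count: 3


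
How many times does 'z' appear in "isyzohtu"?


Input string: 'isyzohtu'
Target character: 'z'
Scan each position: s[3]='z'
Matches found at indices: 3
Total: 1


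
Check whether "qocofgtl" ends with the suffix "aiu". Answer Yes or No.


Input string: 'qocofgtl'
Suffix to check: 'aiu'
Last 3 characters of input: 'gtl'
Match: False
Result: No


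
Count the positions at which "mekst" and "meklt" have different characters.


String 1: 'mekst'
String 2: 'meklt'
Compare each position: pos 0: 'm'=='m', pos 1: 'e'=='e', pos 2: 'k'=='k', pos 3: 's'!='l', pos 4: 't'=='t'
Differing positions: 1
Hamming distance: 1


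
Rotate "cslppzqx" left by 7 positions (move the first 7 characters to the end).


Input: 'cslppzqx', shift = 7
Operation: split at index 7 and swap parts
Front part s[0:7] = 'cslppzq'
Back part s[7:] = 'x'
Rotated = back + front = 'x' + 'cslppzq'
Result: xcslppzq


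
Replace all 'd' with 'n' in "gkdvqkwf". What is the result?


Input string: 'gkdvqkwf'
Operation: replace 'd' with 'n'
Positions of 'd': 2
After replacement: gknvqkwf


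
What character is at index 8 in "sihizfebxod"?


Input string: 'sihizfebxod'
Operation: get character at index 8
Index mapping: s[0]='s', s[1]='i', s[2]='h', s[3]='i', s[4]='z', s[5]='f', s[6]='e', s[7]='b', s[8]='x'
Result: 'x'


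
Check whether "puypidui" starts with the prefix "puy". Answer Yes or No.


Input string: 'puypidui'
Prefix to check: 'puy'
First 3 characters of input: 'puy'
Match: True
Result: Yes


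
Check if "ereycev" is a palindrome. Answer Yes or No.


Input string: 'ereycev'
Reversed: 'vecyere'
Compare pairs: s[0]='e' vs s[6]='v' (mismatch), s[1]='r' vs s[5]='e' (mismatch), s[2]='e' vs s[4]='c' (mismatch)
Palindrome: No


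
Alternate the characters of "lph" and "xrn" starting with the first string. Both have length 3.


String 1: 'lph'
String 2: 'xrn'
Operation: alternate characters
Pairs: 'l'+'x', 'p'+'r', 'h'+'n'
Result: lxprhn


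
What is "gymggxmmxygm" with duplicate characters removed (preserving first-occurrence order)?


Input: 'gymggxmmxygm'
Operation: keep first occurrence of each character
Scan: s[0]='g' new -> keep; s[1]='y' new -> keep; s[2]='m' new -> keep; s[3]='g' seen -> skip; s[4]='g' seen -> skip; s[5]='x' new -> keep; s[6]='m' seen -> skip; s[7]='m' seen -> skip; s[8]='x' seen -> skip; s[9]='y' seen -> skip; s[10]='g' seen -> skip; s[11]='m' seen -> skip
Result: gymx


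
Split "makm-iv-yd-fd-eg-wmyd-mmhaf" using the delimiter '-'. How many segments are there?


Input string: 'makm-iv-yd-fd-eg-wmyd-mmhaf'
Delimiter: '-'
Split result: 'makm', 'iv', 'yd', 'fd', 'eg', 'wmyd', 'mmhaf'
Number of parts: 7


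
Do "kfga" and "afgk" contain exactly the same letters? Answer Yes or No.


String 1: 'kfga' -> sorted: 'afgk'
String 2: 'afgk' -> sorted: 'afgk'
Compare sorted forms: 'afgk' == 'afgk'
Anagram: Yes


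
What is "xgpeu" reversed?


Input string: 'xgpeu'
Operation: reverse character order
Original order: 'x' -> 'g' -> 'p' -> 'e' -> 'u'
Reversed order: 'u' -> 'e' -> 'p' -> 'g' -> 'x'
Result: uepgx


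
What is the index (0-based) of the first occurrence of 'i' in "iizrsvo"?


Input string: 'iizrsvo'
Target: 'i'
Scanning left to right: s[0]='i'
First match at index: 0


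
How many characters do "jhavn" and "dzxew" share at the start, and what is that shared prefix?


String 1: 'jhavn'
String 2: 'dzxew'
Compare position by position:
pos 0: 'j' vs 'd' differ -> stop
Longest common prefix: "" (length 0)


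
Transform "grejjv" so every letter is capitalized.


Input string: 'grejjv'
Operation: convert each letter to uppercase
Mapping: 'g'->'G', 'r'->'R', 'e'->'E', 'j'->'J', 'j'->'J', 'v'->'V'
Result: GREJJV


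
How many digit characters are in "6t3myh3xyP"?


Input string: '6t3myh3xyP'
Operation: count digit characters (0-9)
Scan: '6'(digit), 't', '3'(digit), 'm', 'y', 'h', '3'(digit), 'x', 'y', 'P'
Digits found: 3
Result: 3


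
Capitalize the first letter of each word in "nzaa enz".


Input string: 'nzaa enz'
Operation: capitalize first letter of each word
Word transformations: 'nzaa'->'Nzaa', 'enz'->'Enz'
Result: Nzaa Enz


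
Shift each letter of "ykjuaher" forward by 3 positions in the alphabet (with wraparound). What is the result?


Input: 'ykjuaher', shift = 3
Operation: for each letter, (position + 3) mod 26
Mapping: 'y'(24+3=27, 27 mod 26=1)->'b', 'k'(10+3=13)->'n', 'j'(9+3=12)->'m', 'u'(20+3=23)->'x', 'a'(0+3=3)->'d', 'h'(7+3=10)->'k', 'e'(4+3=7)->'h', 'r'(17+3=20)->'u'
Result: bnmxdkhu


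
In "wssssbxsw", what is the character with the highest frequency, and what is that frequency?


Input: 'wssssbxsw'
Operation: tally each character
Counts: 'b':1, 's':5, 'w':2, 'x':1
Maximum: 's' appears 5 times


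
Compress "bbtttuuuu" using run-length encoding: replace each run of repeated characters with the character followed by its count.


Input: 'bbtttuuuu'
Operation: identify consecutive runs
Runs: 'bb' -> b2, 'ttt' -> t3, 'uuuu' -> u4
Encoded: b2t3u4


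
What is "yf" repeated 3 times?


Input string: 'yf'
Operation: repeat 3 times
Concatenation: 'yf' + 'yf' + 'yf'
Result: yfyfyf


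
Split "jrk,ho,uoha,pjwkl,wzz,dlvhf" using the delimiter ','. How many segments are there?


Input string: 'jrk,ho,uoha,pjwkl,wzz,dlvhf'
Delimiter: ','
Split result: 'jrk', 'ho', 'uoha', 'pjwkl', 'wzz', 'dlvhf'
Number of parts: 6


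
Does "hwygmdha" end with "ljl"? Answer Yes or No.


Input string: 'hwygmdha'
Suffix to check: 'ljl'
Last 3 characters of input: 'dha'
Match: False
Result: No


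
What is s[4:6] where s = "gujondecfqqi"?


Input string: 'gujondecfqqi'
Operation: slice [4:6]
Extract characters: s[4]='n', s[5]='d'
Result: nd


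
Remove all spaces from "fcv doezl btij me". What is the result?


Input string: 'fcv doezl btij me'
Operation: remove all spaces
Words: 'fcv', 'doezl', 'btij', 'me'
Join without spaces: fcvdoezlbtijme


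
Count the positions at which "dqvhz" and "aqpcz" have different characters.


String 1: 'dqvhz'
String 2: 'aqpcz'
Compare each position: pos 0: 'd'!='a', pos 1: 'q'=='q', pos 2: 'v'!='p', pos 3: 'h'!='c', pos 4: 'z'=='z'
Differing positions: 3
Hamming distance: 3


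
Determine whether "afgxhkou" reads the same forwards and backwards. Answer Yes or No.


Input string: 'afgxhkou'
Reversed: 'uokhxgfa'
Compare pairs: s[0]='a' vs s[7]='u' (mismatch), s[1]='f' vs s[6]='o' (mismatch), s[2]='g' vs s[5]='k' (mismatch), s[3]='x' vs s[4]='h' (mismatch)
Palindrome: No


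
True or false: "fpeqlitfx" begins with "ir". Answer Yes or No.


Input string: 'fpeqlitfx'
Prefix to check: 'ir'
First 2 characters of input: 'fp'
Match: False
Result: No


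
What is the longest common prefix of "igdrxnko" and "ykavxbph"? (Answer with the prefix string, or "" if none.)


String 1: 'igdrxnko'
String 2: 'ykavxbph'
Compare position by position:
pos 0: 'i' vs 'y' differ -> stop
Longest common prefix: "" (length 0)


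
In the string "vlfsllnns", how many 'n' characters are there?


Input string: 'vlfsllnns'
Target character: 'n'
Scan each position: s[6]='n', s[7]='n'
Matches found at indices: 6, 7
Total: 2


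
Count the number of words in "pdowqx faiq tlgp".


Input string: 'pdowqx faiq tlgp'
Operation: split by spaces
Words found: 'pdowqx', 'faiq', 'tlgp'
Word count: 3


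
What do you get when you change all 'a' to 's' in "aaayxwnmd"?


Input string: 'aaayxwnmd'
Operation: replace 'a' with 's'
Positions of 'a': 0, 1, 2
After replacement: sssyxwnmd


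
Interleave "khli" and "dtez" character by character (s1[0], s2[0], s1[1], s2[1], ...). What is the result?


String 1: 'khli'
String 2: 'dtez'
Operation: alternate characters
Pairs: 'k'+'d', 'h'+'t', 'l'+'e', 'i'+'z'
Result: kdhtleiz


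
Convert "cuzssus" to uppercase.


Input string: 'cuzssus'
Operation: convert each letter to uppercase
Mapping: 'c'->'C', 'u'->'U', 'z'->'Z', 's'->'S', 's'->'S', 'u'->'U', 's'->'S'
Result: CUZSSUS


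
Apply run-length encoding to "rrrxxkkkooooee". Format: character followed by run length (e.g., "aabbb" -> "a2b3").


Input: 'rrrxxkkkooooee'
Operation: identify consecutive runs
Runs: 'rrr' -> r3, 'xx' -> x2, 'kkk' -> k3, 'oooo' -> o4, 'ee' -> e2
Encoded: r3x2k3o4e2


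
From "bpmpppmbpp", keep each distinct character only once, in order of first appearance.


Input: 'bpmpppmbpp'
Operation: keep first occurrence of each character
Scan: s[0]='b' new -> keep; s[1]='p' new -> keep; s[2]='m' new -> keep; s[3]='p' seen -> skip; s[4]='p' seen -> skip; s[5]='p' seen -> skip; s[6]='m' seen -> skip; s[7]='b' seen -> skip; s[8]='p' seen -> skip; s[9]='p' seen -> skip
Result: bpm


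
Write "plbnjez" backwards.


Input string: 'plbnjez'
Operation: reverse character order
Original order: 'p' -> 'l' -> 'b' -> 'n' -> 'j' -> 'e' -> 'z'
Reversed order: 'z' -> 'e' -> 'j' -> 'n' -> 'b' -> 'l' -> 'p'
Result: zejnblp


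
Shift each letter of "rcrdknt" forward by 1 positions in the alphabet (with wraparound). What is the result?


Input: 'rcrdknt', shift = 1
Operation: for each letter, (position + 1) mod 26
Mapping: 'r'(17+1=18)->'s', 'c'(2+1=3)->'d', 'r'(17+1=18)->'s', 'd'(3+1=4)->'e', 'k'(10+1=11)->'l', 'n'(13+1=14)->'o', 't'(19+1=20)->'u'
Result: sdselou


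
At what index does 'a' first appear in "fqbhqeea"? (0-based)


Input string: 'fqbhqeea'
Target: 'a'
Scanning left to right: s[0]='f', s[1]='q', s[2]='b', s[3]='h', s[4]='q', s[5]='e', s[6]='e', s[7]='a'
First match at index: 7


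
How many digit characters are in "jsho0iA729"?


Input string: 'jsho0iA729'
Operation: count digit characters (0-9)
Scan: 'j', 's', 'h', 'o', '0'(digit), 'i', 'A', '7'(digit), '2'(digit), '9'(digit)
Digits found: 4
Result: 4


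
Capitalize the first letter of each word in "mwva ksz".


Input string: 'mwva ksz'
Operation: capitalize first letter of each word
Word transformations: 'mwva'->'Mwva', 'ksz'->'Ksz'
Result: Mwva Ksz


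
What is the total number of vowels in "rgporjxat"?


Input string: 'rgporjxat'
Operation: count vowels (a, e, i, o, u)
Scan: s[0]='r', s[1]='g', s[2]='p', s[3]='o' (vowel), s[4]='r', s[5]='j', s[6]='x', s[7]='a' (vowel), s[8]='t'
Vowels found: 2
Result: 2


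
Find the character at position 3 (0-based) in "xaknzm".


Input string: 'xaknzm'
Operation: get character at index 3
Index mapping: s[0]='x', s[1]='a', s[2]='k', s[3]='n'
Result: 'n'


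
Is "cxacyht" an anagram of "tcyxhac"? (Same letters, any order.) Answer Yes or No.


String 1: 'tcyxhac' -> sorted: 'acchtxy'
String 2: 'cxacyht' -> sorted: 'acchtxy'
Compare sorted forms: 'acchtxy' == 'acchtxy'
Anagram: Yes


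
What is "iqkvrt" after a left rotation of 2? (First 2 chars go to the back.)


Input: 'iqkvrt', shift = 2
Operation: split at index 2 and swap parts
Front part s[0:2] = 'iq'
Back part s[2:] = 'kvrt'
Rotated = back + front = 'kvrt' + 'iq'
Result: kvrtiq


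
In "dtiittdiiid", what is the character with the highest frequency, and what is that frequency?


Input: 'dtiittdiiid'
Operation: tally each character
Counts: 'd':3, 'i':5, 't':3
Maximum: 'i' appears 5 times


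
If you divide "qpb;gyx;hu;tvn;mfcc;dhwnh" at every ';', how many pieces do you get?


Input string: 'qpb;gyx;hu;tvn;mfcc;dhwnh'
Delimiter: ';'
Split result: 'qpb', 'gyx', 'hu', 'tvn', 'mfcc', 'dhwnh'
Number of parts: 6


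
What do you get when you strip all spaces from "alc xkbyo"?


Input string: 'alc xkbyo'
Operation: remove all spaces
Words: 'alc', 'xkbyo'
Join without spaces: alcxkbyo


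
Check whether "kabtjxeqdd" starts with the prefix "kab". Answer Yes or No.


Input string: 'kabtjxeqdd'
Prefix to check: 'kab'
First 3 characters of input: 'kab'
Match: True
Result: Yes


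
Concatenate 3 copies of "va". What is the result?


Input string: 'va'
Operation: repeat 3 times
Concatenation: 'va' + 'va' + 'va'
Result: vavava


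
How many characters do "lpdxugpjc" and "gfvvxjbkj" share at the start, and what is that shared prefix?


String 1: 'lpdxugpjc'
String 2: 'gfvvxjbkj'
Compare position by position:
pos 0: 'l' vs 'g' differ -> stop
Longest common prefix: "" (length 0)


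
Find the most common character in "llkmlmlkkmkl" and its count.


Input: 'llkmlmlkkmkl'
Operation: tally each character
Counts: 'k':4, 'l':5, 'm':3
Maximum: 'l' appears 5 times


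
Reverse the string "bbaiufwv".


Input string: 'bbaiufwv'
Operation: reverse character order
Original order: 'b' -> 'b' -> 'a' -> 'i' -> 'u' -> 'f' -> 'w' -> 'v'
Reversed order: 'v' -> 'w' -> 'f' -> 'u' -> 'i' -> 'a' -> 'b' -> 'b'
Result: vwfuiabb


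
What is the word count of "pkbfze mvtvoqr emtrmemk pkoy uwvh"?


Input string: 'pkbfze mvtvoqr emtrmemk pkoy uwvh'
Operation: split by spaces
Words found: 'pkbfze', 'mvtvoqr', 'emtrmemk', 'pkoy', 'uwvh'
Word count: 5


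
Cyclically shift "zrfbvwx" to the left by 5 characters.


Input: 'zrfbvwx', shift = 5
Operation: split at index 5 and swap parts
Front part s[0:5] = 'zrfbv'
Back part s[5:] = 'wx'
Rotated = back + front = 'wx' + 'zrfbv'
Result: wxzrfbv


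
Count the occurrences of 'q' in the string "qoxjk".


Input string: 'qoxjk'
Target character: 'q'
Scan each position: s[0]='q'
Matches found at indices: 0
Total: 1


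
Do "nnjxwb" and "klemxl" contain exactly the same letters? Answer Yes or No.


String 1: 'nnjxwb' -> sorted: 'bjnnwx'
String 2: 'klemxl' -> sorted: 'ekllmx'
Compare sorted forms: 'bjnnwx' != 'ekllmx'
Anagram: No


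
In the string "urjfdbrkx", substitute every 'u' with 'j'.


Input string: 'urjfdbrkx'
Operation: replace 'u' with 'j'
Positions of 'u': 0
After replacement: jrjfdbrkx


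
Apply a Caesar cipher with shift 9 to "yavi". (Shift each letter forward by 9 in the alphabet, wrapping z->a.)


Input: 'yavi', shift = 9
Operation: for each letter, (position + 9) mod 26
Mapping: 'y'(24+9=33, 33 mod 26=7)->'h', 'a'(0+9=9)->'j', 'v'(21+9=30, 30 mod 26=4)->'e', 'i'(8+9=17)->'r'
Result: hjer


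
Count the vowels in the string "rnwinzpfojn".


Input string: 'rnwinzpfojn'
Operation: count vowels (a, e, i, o, u)
Scan: s[0]='r', s[1]='n', s[2]='w', s[3]='i' (vowel), s[4]='n', s[5]='z', s[6]='p', s[7]='f', s[8]='o' (vowel), s[9]='j', s[10]='n'
Vowels found: 2
Result: 2


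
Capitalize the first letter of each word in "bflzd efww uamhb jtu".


Input string: 'bflzd efww uamhb jtu'
Operation: capitalize first letter of each word
Word transformations: 'bflzd'->'Bflzd', 'efww'->'Efww', 'uamhb'->'Uamhb', 'jtu'->'Jtu'
Result: Bflzd Efww Uamhb Jtu


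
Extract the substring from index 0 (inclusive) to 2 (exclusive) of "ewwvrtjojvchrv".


Input string: 'ewwvrtjojvchrv'
Operation: slice [0:2]
Extract characters: s[0]='e', s[1]='w'
Result: ew


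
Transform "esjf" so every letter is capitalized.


Input string: 'esjf'
Operation: convert each letter to uppercase
Mapping: 'e'->'E', 's'->'S', 'j'->'J', 'f'->'F'
Result: ESJF


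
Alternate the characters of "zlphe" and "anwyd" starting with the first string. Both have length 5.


String 1: 'zlphe'
String 2: 'anwyd'
Operation: alternate characters
Pairs: 'z'+'a', 'l'+'n', 'p'+'w', 'h'+'y', 'e'+'d'
Result: zalnpwhyed


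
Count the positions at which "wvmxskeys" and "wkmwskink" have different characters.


String 1: 'wvmxskeys'
String 2: 'wkmwskink'
Compare each position: pos 0: 'w'=='w', pos 1: 'v'!='k', pos 2: 'm'=='m', pos 3: 'x'!='w', pos 4: 's'=='s', pos 5: 'k'=='k', pos 6: 'e'!='i', pos 7: 'y'!='n', pos 8: 's'!='k'
Differing positions: 5
Hamming distance: 5


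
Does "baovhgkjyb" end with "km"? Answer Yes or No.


Input string: 'baovhgkjyb'
Suffix to check: 'km'
Last 2 characters of input: 'yb'
Match: False
Result: No


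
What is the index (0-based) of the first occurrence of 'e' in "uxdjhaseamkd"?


Input string: 'uxdjhaseamkd'
Target: 'e'
Scanning left to right: s[0]='u', s[1]='x', s[2]='d', s[3]='j', s[4]='h', s[5]='a', s[6]='s', s[7]='e'
First match at index: 7


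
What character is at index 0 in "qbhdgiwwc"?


Input string: 'qbhdgiwwc'
Operation: get character at index 0
Index mapping: s[0]='q'
Result: 'q'


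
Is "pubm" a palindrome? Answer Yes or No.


Input string: 'pubm'
Reversed: 'mbup'
Compare pairs: s[0]='p' vs s[3]='m' (mismatch), s[1]='u' vs s[2]='b' (mismatch)
Palindrome: No


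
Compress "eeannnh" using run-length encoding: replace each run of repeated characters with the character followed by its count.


Input: 'eeannnh'
Operation: identify consecutive runs
Runs: 'ee' -> e2, 'a' -> a1, 'nnn' -> n3, 'h' -> h1
Encoded: e2a1n3h1


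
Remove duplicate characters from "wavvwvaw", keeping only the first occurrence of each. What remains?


Input: 'wavvwvaw'
Operation: keep first occurrence of each character
Scan: s[0]='w' new -> keep; s[1]='a' new -> keep; s[2]='v' new -> keep; s[3]='v' seen -> skip; s[4]='w' seen -> skip; s[5]='v' seen -> skip; s[6]='a' seen -> skip; s[7]='w' seen -> skip
Result: wav


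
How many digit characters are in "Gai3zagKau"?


Input string: 'Gai3zagKau'
Operation: count digit characters (0-9)
Scan: 'G', 'a', 'i', '3'(digit), 'z', 'a', 'g', 'K', 'a', 'u'
Digits found: 1
Result: 1


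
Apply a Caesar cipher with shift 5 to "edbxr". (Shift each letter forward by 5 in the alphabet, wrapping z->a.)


Input: 'edbxr', shift = 5
Operation: for each letter, (position + 5) mod 26
Mapping: 'e'(4+5=9)->'j', 'd'(3+5=8)->'i', 'b'(1+5=6)->'g', 'x'(23+5=28, 28 mod 26=2)->'c', 'r'(17+5=22)->'w'
Result: jigcw


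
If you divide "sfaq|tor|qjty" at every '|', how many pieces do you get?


Input string: 'sfaq|tor|qjty'
Delimiter: '|'
Split result: 'sfaq', 'tor', 'qjty'
Number of parts: 3


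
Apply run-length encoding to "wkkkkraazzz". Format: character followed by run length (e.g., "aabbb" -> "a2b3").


Input: 'wkkkkraazzz'
Operation: identify consecutive runs
Runs: 'w' -> w1, 'kkkk' -> k4, 'r' -> r1, 'aa' -> a2, 'zzz' -> z3
Encoded: w1k4r1a2z3


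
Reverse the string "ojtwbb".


Input string: 'ojtwbb'
Operation: reverse character order
Original order: 'o' -> 'j' -> 't' -> 'w' -> 'b' -> 'b'
Reversed order: 'b' -> 'b' -> 'w' -> 't' -> 'j' -> 'o'
Result: bbwtjo


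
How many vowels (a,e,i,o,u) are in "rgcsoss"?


Input string: 'rgcsoss'
Operation: count vowels (a, e, i, o, u)
Scan: s[0]='r', s[1]='g', s[2]='c', s[3]='s', s[4]='o' (vowel), s[5]='s', s[6]='s'
Vowels found: 1
Result: 1


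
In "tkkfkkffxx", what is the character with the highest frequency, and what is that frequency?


Input: 'tkkfkkffxx'
Operation: tally each character
Counts: 'f':3, 'k':4, 't':1, 'x':2
Maximum: 'k' appears 4 times


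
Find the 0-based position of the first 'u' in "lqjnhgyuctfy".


Input string: 'lqjnhgyuctfy'
Target: 'u'
Scanning left to right: s[0]='l', s[1]='q', s[2]='j', s[3]='n', s[4]='h', s[5]='g', s[6]='y', s[7]='u'
First match at index: 7


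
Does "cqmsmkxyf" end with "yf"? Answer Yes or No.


Input string: 'cqmsmkxyf'
Suffix to check: 'yf'
Last 2 characters of input: 'yf'
Match: True
Result: Yes


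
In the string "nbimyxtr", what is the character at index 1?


Input string: 'nbimyxtr'
Operation: get character at index 1
Index mapping: s[0]='n', s[1]='b'
Result: 'b'


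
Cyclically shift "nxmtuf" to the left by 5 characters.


Input: 'nxmtuf', shift = 5
Operation: split at index 5 and swap parts
Front part s[0:5] = 'nxmtu'
Back part s[5:] = 'f'
Rotated = back + front = 'f' + 'nxmtu'
Result: fnxmtu


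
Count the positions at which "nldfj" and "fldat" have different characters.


String 1: 'nldfj'
String 2: 'fldat'
Compare each position: pos 0: 'n'!='f', pos 1: 'l'=='l', pos 2: 'd'=='d', pos 3: 'f'!='a', pos 4: 'j'!='t'
Differing positions: 3
Hamming distance: 3


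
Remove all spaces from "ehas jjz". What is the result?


Input string: 'ehas jjz'
Operation: remove all spaces
Words: 'ehas', 'jjz'
Join without spaces: ehasjjz


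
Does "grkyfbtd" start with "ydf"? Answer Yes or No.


Input string: 'grkyfbtd'
Prefix to check: 'ydf'
First 3 characters of input: 'grk'
Match: False
Result: No


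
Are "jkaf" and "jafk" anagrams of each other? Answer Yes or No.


String 1: 'jkaf' -> sorted: 'afjk'
String 2: 'jafk' -> sorted: 'afjk'
Compare sorted forms: 'afjk' == 'afjk'
Anagram: Yes


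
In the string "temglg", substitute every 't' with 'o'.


Input string: 'temglg'
Operation: replace 't' with 'o'
Positions of 't': 0
After replacement: oemglg


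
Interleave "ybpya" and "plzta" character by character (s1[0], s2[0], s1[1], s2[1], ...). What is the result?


String 1: 'ybpya'
String 2: 'plzta'
Operation: alternate characters
Pairs: 'y'+'p', 'b'+'l', 'p'+'z', 'y'+'t', 'a'+'a'
Result: ypblpzytaa


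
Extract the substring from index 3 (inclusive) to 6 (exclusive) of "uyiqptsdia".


Input string: 'uyiqptsdia'
Operation: slice [3:6]
Extract characters: s[3]='q', s[4]='p', s[5]='t'
Result: qpt


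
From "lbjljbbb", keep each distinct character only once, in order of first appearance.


Input: 'lbjljbbb'
Operation: keep first occurrence of each character
Scan: s[0]='l' new -> keep; s[1]='b' new -> keep; s[2]='j' new -> keep; s[3]='l' seen -> skip; s[4]='j' seen -> skip; s[5]='b' seen -> skip; s[6]='b' seen -> skip; s[7]='b' seen -> skip
Result: lbj


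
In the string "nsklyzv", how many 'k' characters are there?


Input string: 'nsklyzv'
Target character: 'k'
Scan each position: s[2]='k'
Matches found at indices: 2
Total: 1


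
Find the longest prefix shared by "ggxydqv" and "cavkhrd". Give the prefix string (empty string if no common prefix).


String 1: 'ggxydqv'
String 2: 'cavkhrd'
Compare position by position:
pos 0: 'g' vs 'c' differ -> stop
Longest common prefix: "" (length 0)


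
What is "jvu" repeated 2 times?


Input string: 'jvu'
Operation: repeat 2 times
Concatenation: 'jvu' + 'jvu'
Result: jvujvu


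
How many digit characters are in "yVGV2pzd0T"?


Input string: 'yVGV2pzd0T'
Operation: count digit characters (0-9)
Scan: 'y', 'V', 'G', 'V', '2'(digit), 'p', 'z', 'd', '0'(digit), 'T'
Digits found: 2
Result: 2


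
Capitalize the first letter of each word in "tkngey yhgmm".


Input string: 'tkngey yhgmm'
Operation: capitalize first letter of each word
Word transformations: 'tkngey'->'Tkngey', 'yhgmm'->'Yhgmm'
Result: Tkngey Yhgmm


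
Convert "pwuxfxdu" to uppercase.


Input string: 'pwuxfxdu'
Operation: convert each letter to uppercase
Mapping: 'p'->'P', 'w'->'W', 'u'->'U', 'x'->'X', 'f'->'F', 'x'->'X', 'd'->'D', 'u'->'U'
Result: PWUXFXDU


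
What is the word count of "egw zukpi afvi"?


Input string: 'egw zukpi afvi'
Operation: split by spaces
Words found: 'egw', 'zukpi', 'afvi'
Word count: 3


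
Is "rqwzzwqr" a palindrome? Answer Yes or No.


Input string: 'rqwzzwqr'
Reversed: 'rqwzzwqr'
Compare pairs: s[0]='r' vs s[7]='r' (match), s[1]='q' vs s[6]='q' (match), s[2]='w' vs s[5]='w' (match), s[3]='z' vs s[4]='z' (match)
Palindrome: Yes


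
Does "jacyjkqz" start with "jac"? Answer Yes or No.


Input string: 'jacyjkqz'
Prefix to check: 'jac'
First 3 characters of input: 'jac'
Match: True
Result: Yes


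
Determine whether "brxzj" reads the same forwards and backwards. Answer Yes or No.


Input string: 'brxzj'
Reversed: 'jzxrb'
Compare pairs: s[0]='b' vs s[4]='j' (mismatch), s[1]='r' vs s[3]='z' (mismatch)
Palindrome: No


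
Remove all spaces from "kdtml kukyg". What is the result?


Input string: 'kdtml kukyg'
Operation: remove all spaces
Words: 'kdtml', 'kukyg'
Join without spaces: kdtmlkukyg


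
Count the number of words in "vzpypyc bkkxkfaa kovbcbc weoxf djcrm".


Input string: 'vzpypyc bkkxkfaa kovbcbc weoxf djcrm'
Operation: split by spaces
Words found: 'vzpypyc', 'bkkxkfaa', 'kovbcbc', 'weoxf', 'djcrm'
Word count: 5


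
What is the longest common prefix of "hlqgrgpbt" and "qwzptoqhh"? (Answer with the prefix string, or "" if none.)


String 1: 'hlqgrgpbt'
String 2: 'qwzptoqhh'
Compare position by position:
pos 0: 'h' vs 'q' differ -> stop
Longest common prefix: "" (length 0)


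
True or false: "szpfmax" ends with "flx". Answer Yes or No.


Input string: 'szpfmax'
Suffix to check: 'flx'
Last 3 characters of input: 'max'
Match: False
Result: No


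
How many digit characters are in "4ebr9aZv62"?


Input string: '4ebr9aZv62'
Operation: count digit characters (0-9)
Scan: '4'(digit), 'e', 'b', 'r', '9'(digit), 'a', 'Z', 'v', '6'(digit), '2'(digit)
Digits found: 4
Result: 4


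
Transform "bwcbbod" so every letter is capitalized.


Input string: 'bwcbbod'
Operation: convert each letter to uppercase
Mapping: 'b'->'B', 'w'->'W', 'c'->'C', 'b'->'B', 'b'->'B', 'o'->'O', 'd'->'D'
Result: BWCBBOD


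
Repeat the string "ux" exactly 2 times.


Input string: 'ux'
Operation: repeat 2 times
Concatenation: 'ux' + 'ux'
Result: uxux


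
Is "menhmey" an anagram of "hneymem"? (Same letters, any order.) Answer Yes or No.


String 1: 'hneymem' -> sorted: 'eehmmny'
String 2: 'menhmey' -> sorted: 'eehmmny'
Compare sorted forms: 'eehmmny' == 'eehmmny'
Anagram: Yes


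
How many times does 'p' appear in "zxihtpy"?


Input string: 'zxihtpy'
Target character: 'p'
Scan each position: s[5]='p'
Matches found at indices: 5
Total: 1


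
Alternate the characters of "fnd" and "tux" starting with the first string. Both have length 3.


String 1: 'fnd'
String 2: 'tux'
Operation: alternate characters
Pairs: 'f'+'t', 'n'+'u', 'd'+'x'
Result: ftnudx


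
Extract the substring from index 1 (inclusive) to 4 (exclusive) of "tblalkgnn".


Input string: 'tblalkgnn'
Operation: slice [1:4]
Extract characters: s[1]='b', s[2]='l', s[3]='a'
Result: bla


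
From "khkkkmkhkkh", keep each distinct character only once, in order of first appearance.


Input: 'khkkkmkhkkh'
Operation: keep first occurrence of each character
Scan: s[0]='k' new -> keep; s[1]='h' new -> keep; s[2]='k' seen -> skip; s[3]='k' seen -> skip; s[4]='k' seen -> skip; s[5]='m' new -> keep; s[6]='k' seen -> skip; s[7]='h' seen -> skip; s[8]='k' seen -> skip; s[9]='k' seen -> skip; s[10]='h' seen -> skip
Result: khm


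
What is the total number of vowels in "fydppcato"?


Input string: 'fydppcato'
Operation: count vowels (a, e, i, o, u)
Scan: s[0]='f', s[1]='y', s[2]='d', s[3]='p', s[4]='p', s[5]='c', s[6]='a' (vowel), s[7]='t', s[8]='o' (vowel)
Vowels found: 2
Result: 2


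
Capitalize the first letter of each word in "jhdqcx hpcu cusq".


Input string: 'jhdqcx hpcu cusq'
Operation: capitalize first letter of each word
Word transformations: 'jhdqcx'->'Jhdqcx', 'hpcu'->'Hpcu', 'cusq'->'Cusq'
Result: Jhdqcx Hpcu Cusq


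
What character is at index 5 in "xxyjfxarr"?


Input string: 'xxyjfxarr'
Operation: get character at index 5
Index mapping: s[0]='x', s[1]='x', s[2]='y', s[3]='j', s[4]='f', s[5]='x'
Result: 'x'


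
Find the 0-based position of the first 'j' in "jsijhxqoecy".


Input string: 'jsijhxqoecy'
Target: 'j'
Scanning left to right: s[0]='j'
First match at index: 0


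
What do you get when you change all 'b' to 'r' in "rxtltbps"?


Input string: 'rxtltbps'
Operation: replace 'b' with 'r'
Positions of 'b': 5
After replacement: rxtltrps


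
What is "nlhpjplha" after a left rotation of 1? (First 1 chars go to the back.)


Input: 'nlhpjplha', shift = 1
Operation: split at index 1 and swap parts
Front part s[0:1] = 'n'
Back part s[1:] = 'lhpjplha'
Rotated = back + front = 'lhpjplha' + 'n'
Result: lhpjplhan


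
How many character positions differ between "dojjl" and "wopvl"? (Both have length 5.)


String 1: 'dojjl'
String 2: 'wopvl'
Compare each position: pos 0: 'd'!='w', pos 1: 'o'=='o', pos 2: 'j'!='p', pos 3: 'j'!='v', pos 4: 'l'=='l'
Differing positions: 3
Hamming distance: 3


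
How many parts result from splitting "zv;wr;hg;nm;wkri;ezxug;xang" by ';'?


Input string: 'zv;wr;hg;nm;wkri;ezxug;xang'
Delimiter: ';'
Split result: 'zv', 'wr', 'hg', 'nm', 'wkri', 'ezxug', 'xang'
Number of parts: 7


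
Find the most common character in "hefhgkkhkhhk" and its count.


Input: 'hefhgkkhkhhk'
Operation: tally each character
Counts: 'e':1, 'f':1, 'g':1, 'h':5, 'k':4
Maximum: 'h' appears 5 times


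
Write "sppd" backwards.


Input string: 'sppd'
Operation: reverse character order
Original order: 's' -> 'p' -> 'p' -> 'd'
Reversed order: 'd' -> 'p' -> 'p' -> 's'
Result: dpps


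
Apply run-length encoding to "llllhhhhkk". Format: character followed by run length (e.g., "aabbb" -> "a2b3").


Input: 'llllhhhhkk'
Operation: identify consecutive runs
Runs: 'llll' -> l4, 'hhhh' -> h4, 'kk' -> k2
Encoded: l4h4k2


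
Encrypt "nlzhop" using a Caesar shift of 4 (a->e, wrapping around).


Input: 'nlzhop', shift = 4
Operation: for each letter, (position + 4) mod 26
Mapping: 'n'(13+4=17)->'r', 'l'(11+4=15)->'p', 'z'(25+4=29, 29 mod 26=3)->'d', 'h'(7+4=11)->'l', 'o'(14+4=18)->'s', 'p'(15+4=19)->'t'
Result: rpdlst


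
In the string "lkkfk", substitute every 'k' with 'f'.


Input string: 'lkkfk'
Operation: replace 'k' with 'f'
Positions of 'k': 1, 2, 4
After replacement: lffff


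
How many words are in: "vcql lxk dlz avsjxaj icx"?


Input string: 'vcql lxk dlz avsjxaj icx'
Operation: split by spaces
Words found: 'vcql', 'lxk', 'dlz', 'avsjxaj', 'icx'
Word count: 5


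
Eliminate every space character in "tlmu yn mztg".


Input string: 'tlmu yn mztg'
Operation: remove all spaces
Words: 'tlmu', 'yn', 'mztg'
Join without spaces: tlmuynmztg


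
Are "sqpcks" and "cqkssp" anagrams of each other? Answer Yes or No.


String 1: 'sqpcks' -> sorted: 'ckpqss'
String 2: 'cqkssp' -> sorted: 'ckpqss'
Compare sorted forms: 'ckpqss' == 'ckpqss'
Anagram: Yes


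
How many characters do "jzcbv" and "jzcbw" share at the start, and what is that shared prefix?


String 1: 'jzcbv'
String 2: 'jzcbw'
Compare position by position:
pos 0: 'j' vs 'j' match
pos 1: 'z' vs 'z' match
pos 2: 'c' vs 'c' match
pos 3: 'b' vs 'b' match
pos 4: 'v' vs 'w' differ -> stop
Longest common prefix: "jzcb" (length 4)


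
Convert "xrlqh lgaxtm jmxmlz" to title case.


Input string: 'xrlqh lgaxtm jmxmlz'
Operation: capitalize first letter of each word
Word transformations: 'xrlqh'->'Xrlqh', 'lgaxtm'->'Lgaxtm', 'jmxmlz'->'Jmxmlz'
Result: Xrlqh Lgaxtm Jmxmlz


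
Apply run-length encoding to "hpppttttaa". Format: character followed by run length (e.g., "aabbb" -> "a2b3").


Input: 'hpppttttaa'
Operation: identify consecutive runs
Runs: 'h' -> h1, 'ppp' -> p3, 'tttt' -> t4, 'aa' -> a2
Encoded: h1p3t4a2


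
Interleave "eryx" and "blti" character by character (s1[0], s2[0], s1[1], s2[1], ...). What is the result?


String 1: 'eryx'
String 2: 'blti'
Operation: alternate characters
Pairs: 'e'+'b', 'r'+'l', 'y'+'t', 'x'+'i'
Result: ebrlytxi


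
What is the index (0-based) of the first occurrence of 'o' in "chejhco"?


Input string: 'chejhco'
Target: 'o'
Scanning left to right: s[0]='c', s[1]='h', s[2]='e', s[3]='j', s[4]='h', s[5]='c', s[6]='o'
First match at index: 6


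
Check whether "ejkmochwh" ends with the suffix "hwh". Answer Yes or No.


Input string: 'ejkmochwh'
Suffix to check: 'hwh'
Last 3 characters of input: 'hwh'
Match: True
Result: Yes
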